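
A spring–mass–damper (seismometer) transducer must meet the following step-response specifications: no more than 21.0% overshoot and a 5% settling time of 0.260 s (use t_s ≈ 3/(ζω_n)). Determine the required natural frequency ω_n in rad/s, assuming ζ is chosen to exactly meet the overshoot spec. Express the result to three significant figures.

ω_n ≈ 25.9 rad/s

From %OS = 100·exp(−πζ/√(1−ζ²)), invert to get ζ = −ln(OS)/√(π² + ln²(OS)) with OS = 0.210.
−ln 0.210 = 1.561, so ζ = 1.561/√(π² + 2.436) = 0.445.
Then ω_n = 3/(ζ t_s) = 3/(0.445 × 0.260) = 25.9 rad/s.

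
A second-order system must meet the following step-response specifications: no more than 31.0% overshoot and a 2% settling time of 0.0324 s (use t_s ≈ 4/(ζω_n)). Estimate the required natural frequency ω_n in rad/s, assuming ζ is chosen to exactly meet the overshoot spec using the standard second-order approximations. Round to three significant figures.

ω_n ≈ 353 rad/s

ζ = −ln(OS)/√(π² + (ln OS)²). With OS = 0.310, ln OS = −1.171 and ζ = 1.171/3.353 = 0.349.
Then ω_n = 4/(ζ t_s) = 4/(0.349 × 0.0324) = 353 rad/s.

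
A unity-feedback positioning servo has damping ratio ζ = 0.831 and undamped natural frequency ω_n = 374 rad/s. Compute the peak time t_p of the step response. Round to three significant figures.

t_p ≈ 0.0151 s

The damped frequency is ω_d = ω_n√(1−ζ²) = 374·√(1−0.691) = 208 rad/s.
Peak time t_p = π/ω_d = π/208 = 0.0151 s.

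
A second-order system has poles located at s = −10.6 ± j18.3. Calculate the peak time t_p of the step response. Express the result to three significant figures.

t_p = π/ω_d with ω_d = 18.3 (the imaginary part), so t_p = 0.172 s.

t_p ≈ 0.172 s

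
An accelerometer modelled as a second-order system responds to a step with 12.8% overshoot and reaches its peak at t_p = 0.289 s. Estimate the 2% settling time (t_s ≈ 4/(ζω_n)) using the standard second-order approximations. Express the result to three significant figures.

t_s ≈ 0.562 s

The overshoot fixes ζ = −ln(OS)/√(π²+ln²(OS)) = 0.548.
t_p = π/ω_d ⇒ ω_d = 10.9 rad/s; then ω_n = ω_d/√(1−ζ²) = 13.0 rad/s.
t_s ≈ 4/(ζω_n) = 4/(0.548·13.0) = 0.562 s.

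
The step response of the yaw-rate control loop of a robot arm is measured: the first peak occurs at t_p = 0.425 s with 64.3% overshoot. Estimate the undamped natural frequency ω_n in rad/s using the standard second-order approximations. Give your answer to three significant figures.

ω_n ≈ 7.46 rad/s

The overshoot fixes ζ = −ln(OS)/√(π²+ln²(OS)) = 0.139.
t_p = π/ω_d ⇒ ω_d = 7.39 rad/s; then ω_n = ω_d/√(1−ζ²) = 7.46 rad/s.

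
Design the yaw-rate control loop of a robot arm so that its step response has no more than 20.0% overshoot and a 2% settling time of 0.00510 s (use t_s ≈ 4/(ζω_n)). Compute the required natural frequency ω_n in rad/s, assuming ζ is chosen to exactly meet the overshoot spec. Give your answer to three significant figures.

From %OS = 100·exp(−πζ/√(1−ζ²)), invert to get ζ = −ln(OS)/√(π² + ln²(OS)) with OS = 0.200.
−ln 0.200 = 1.609, so ζ = 1.609/√(π² + 2.590) = 0.456.
From t_s ≈ 4/(ζω_n): ω_n = 4/(ζ·t_s) = 4/(0.456·0.00510) = 1720 rad/s.

ω_n ≈ 1720 rad/s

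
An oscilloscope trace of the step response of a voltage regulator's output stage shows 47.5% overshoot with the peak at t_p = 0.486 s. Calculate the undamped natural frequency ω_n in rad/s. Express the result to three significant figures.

The overshoot fixes ζ = −ln(OS)/√(π²+ln²(OS)) = 0.231.
From t_p = π/ω_d, ω_d = π/0.486 = 6.46 rad/s, so ω_n = ω_d/√(1−ζ²) = 6.64 rad/s.

ω_n ≈ 6.64 rad/s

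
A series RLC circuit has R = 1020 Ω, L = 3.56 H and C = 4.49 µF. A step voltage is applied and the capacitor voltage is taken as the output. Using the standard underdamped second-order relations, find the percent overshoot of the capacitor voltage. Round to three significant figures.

%OS ≈ 11.1%

For a series RLC circuit (capacitor voltage as output), ω_n = 1/√(LC) = 1/√(3.56 H · 4.49 µF) = 250 rad/s.
ζ = (R/2)·√(C/L) = (1020/2)·√(4.49 µF/3.56 H) = 0.573.
Overshoot: exp(−π·0.573/√(1−0.573²)) = 0.111, i.e. 11.1%.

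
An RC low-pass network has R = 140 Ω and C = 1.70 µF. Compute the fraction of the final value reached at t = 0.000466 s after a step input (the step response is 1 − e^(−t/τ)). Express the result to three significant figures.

y/y_∞ ≈ 0.859

τ = RC = 140 × 1.70 µF = 0.000238 s.
y(t)/y_∞ = 1 − e^(−t/τ) = 1 − e^(−0.000466/0.000238) = 1 − e^(−1.96) = 0.859.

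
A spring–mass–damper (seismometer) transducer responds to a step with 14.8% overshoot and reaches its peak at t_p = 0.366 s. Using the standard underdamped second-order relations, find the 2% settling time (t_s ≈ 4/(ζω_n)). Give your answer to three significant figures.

The overshoot fixes ζ = −ln(OS)/√(π²+ln²(OS)) = 0.520.
t_p = π/ω_d ⇒ ω_d = 8.58 rad/s; then ω_n = ω_d/√(1−ζ²) = 10.0 rad/s.
t_s ≈ 4/(ζω_n) = 4/(0.520·10.0) = 0.766 s.

t_s ≈ 0.766 s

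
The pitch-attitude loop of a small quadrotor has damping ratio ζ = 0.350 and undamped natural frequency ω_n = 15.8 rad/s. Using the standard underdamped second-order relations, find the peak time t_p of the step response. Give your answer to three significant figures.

The damped frequency is ω_d = ω_n√(1−ζ²) = 15.8·√(1−0.122) = 14.8 rad/s.
Peak time t_p = π/ω_d = π/14.8 = 0.212 s.

t_p ≈ 0.212 s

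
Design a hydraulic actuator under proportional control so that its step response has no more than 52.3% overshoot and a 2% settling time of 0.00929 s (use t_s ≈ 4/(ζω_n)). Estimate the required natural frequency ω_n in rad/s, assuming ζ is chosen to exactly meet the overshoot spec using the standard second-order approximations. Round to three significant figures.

ω_n ≈ 2130 rad/s

ζ = −ln(OS)/√(π² + (ln OS)²). With OS = 0.523, ln OS = −0.6482 and ζ = 0.6482/3.208 = 0.202.
Then ω_n = 4/(ζ t_s) = 4/(0.202 × 0.00929) = 2130 rad/s.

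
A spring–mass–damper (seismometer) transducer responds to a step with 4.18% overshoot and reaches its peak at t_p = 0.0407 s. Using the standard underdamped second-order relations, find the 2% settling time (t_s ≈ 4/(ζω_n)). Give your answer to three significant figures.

The overshoot fixes ζ = −ln(OS)/√(π²+ln²(OS)) = 0.711.
t_p = π/ω_d ⇒ ω_d = 77.2 rad/s; then ω_n = ω_d/√(1−ζ²) = 110 rad/s.
t_s ≈ 4/(ζω_n) = 4/(0.711·110) = 0.0513 s.

t_s ≈ 0.0513 s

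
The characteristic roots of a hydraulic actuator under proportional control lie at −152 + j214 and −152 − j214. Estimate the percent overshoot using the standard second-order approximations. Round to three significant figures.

%OS ≈ 10.7%

The poles are at −σ ± jω_d with σ = 152 and ω_d = 214, so ω_n = √(σ²+ω_d²) = 262 rad/s and ζ = σ/ω_n = 0.579.
%OS = 100·exp(−πζ/√(1−ζ²)) = 10.7%.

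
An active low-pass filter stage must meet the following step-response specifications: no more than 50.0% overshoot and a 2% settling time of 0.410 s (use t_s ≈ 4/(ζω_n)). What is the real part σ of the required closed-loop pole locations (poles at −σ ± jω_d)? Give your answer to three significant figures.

σ ≈ 9.76

The settling-time spec alone fixes σ = ζω_n = 4/t_s = 4/0.410 = 9.76.
(Overshoot then fixes ζ = 0.215 and hence ω_d = σ·√(1−ζ²)/ζ = 44.2 rad/s.)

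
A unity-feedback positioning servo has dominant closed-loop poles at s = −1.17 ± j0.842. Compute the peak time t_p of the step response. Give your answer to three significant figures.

t_p ≈ 3.73 s

t_p = π/ω_d with ω_d = 0.842 (the imaginary part), so t_p = 3.73 s.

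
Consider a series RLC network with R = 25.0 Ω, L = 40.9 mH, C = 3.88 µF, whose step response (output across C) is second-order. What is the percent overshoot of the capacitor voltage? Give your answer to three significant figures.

For a series RLC circuit (capacitor voltage as output), ω_n = 1/√(LC) = 1/√(40.9 mH · 3.88 µF) = 2510 rad/s.
ζ = (R/2)·√(C/L) = (25.0/2)·√(3.88 µF/40.9 mH) = 0.122.
%OS = 100 e^{−πζ/√(1−ζ²)} with ζ = 0.122 gives 68.0%.

%OS ≈ 68.0%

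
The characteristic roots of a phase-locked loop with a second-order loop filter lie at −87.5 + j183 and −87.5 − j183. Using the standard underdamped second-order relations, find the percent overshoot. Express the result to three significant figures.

|pole| = ω_n = √(87.5² + 183²) = 203 rad/s; ζ = cos θ = σ/ω_n = 0.431.
Overshoot: exp(−π·0.431/√(1−0.431²)) = 0.223, i.e. 22.3%.

%OS ≈ 22.3%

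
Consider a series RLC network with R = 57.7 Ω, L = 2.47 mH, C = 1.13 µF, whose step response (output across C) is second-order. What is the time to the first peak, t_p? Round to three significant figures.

t_p ≈ 0.000211 s

For a series RLC circuit (capacitor voltage as output), ω_n = 1/√(LC) = 1/√(2.47 mH · 1.13 µF) = 18900 rad/s.
ζ = (R/2)·√(C/L) = (57.7/2)·√(1.13 µF/2.47 mH) = 0.617.
ω_d = 18900·√(1 − 0.617²) = 14900 rad/s. t_p = π/ω_d = 0.000211 s.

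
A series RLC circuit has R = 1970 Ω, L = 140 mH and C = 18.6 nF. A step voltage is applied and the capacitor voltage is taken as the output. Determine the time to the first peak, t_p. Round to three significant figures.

t_p ≈ 0.000172 s

For a series RLC circuit (capacitor voltage as output), ω_n = 1/√(LC) = 1/√(140 mH · 18.6 nF) = 19600 rad/s.
ζ = (R/2)·√(C/L) = (1970/2)·√(18.6 nF/140 mH) = 0.359.
The damped frequency ω_d = ω_n√(1−ζ²) = 18300 rad/s. t_p = π/ω_d = 0.000172 s.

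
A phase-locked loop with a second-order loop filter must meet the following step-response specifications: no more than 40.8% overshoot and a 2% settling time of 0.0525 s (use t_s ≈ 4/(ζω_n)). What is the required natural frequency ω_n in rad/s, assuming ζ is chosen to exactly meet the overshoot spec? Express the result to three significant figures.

Inverting the overshoot relation: ζ = |ln 0.408|/√(π² + ln²0.408) = 0.274.
Then ω_n = 4/(ζ t_s) = 4/(0.274 × 0.0525) = 278 rad/s.

ω_n ≈ 278 rad/s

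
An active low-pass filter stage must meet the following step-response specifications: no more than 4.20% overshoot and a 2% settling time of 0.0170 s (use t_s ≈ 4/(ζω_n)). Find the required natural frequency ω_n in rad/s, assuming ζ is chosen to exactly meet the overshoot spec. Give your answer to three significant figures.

ω_n ≈ 331 rad/s

Inverting the overshoot relation: ζ = |ln 0.0420|/√(π² + ln²0.0420) = 0.710.
From t_s ≈ 4/(ζω_n): ω_n = 4/(ζ·t_s) = 4/(0.710·0.0170) = 331 rad/s.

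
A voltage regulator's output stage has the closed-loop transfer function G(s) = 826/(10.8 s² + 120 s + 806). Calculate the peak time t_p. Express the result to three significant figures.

t_p ≈ 0.475 s

Dividing through by 10.8: denominator becomes s² + 11.11 s + 74.63.
So ω_n = √74.63 = 8.64 rad/s and ζ = 11.11/(2·8.64) = 0.643.
The damped frequency ω_d = ω_n√(1−ζ²) = 6.62 rad/s. t_p = π/ω_d = 0.475 s.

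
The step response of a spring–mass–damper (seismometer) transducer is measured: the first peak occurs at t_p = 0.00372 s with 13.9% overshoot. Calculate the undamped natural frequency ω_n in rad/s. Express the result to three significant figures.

ω_n ≈ 997 rad/s

From the overshoot, ζ = −ln(OS)/√(π²+ln²(OS)) = 0.532.
t_p = π/ω_d ⇒ ω_d = 845 rad/s; then ω_n = ω_d/√(1−ζ²) = 997 rad/s.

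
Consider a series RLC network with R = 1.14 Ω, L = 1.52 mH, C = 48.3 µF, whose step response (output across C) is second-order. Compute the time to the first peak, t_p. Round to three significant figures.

For a series RLC circuit (capacitor voltage as output), ω_n = 1/√(LC) = 1/√(1.52 mH · 48.3 µF) = 3690 rad/s.
ζ = (R/2)·√(C/L) = (1.14/2)·√(48.3 µF/1.52 mH) = 0.102.
ω_d = 3690·√(1 − 0.102²) = 3670 rad/s. t_p = π/ω_d = 0.000856 s.

t_p ≈ 0.000856 s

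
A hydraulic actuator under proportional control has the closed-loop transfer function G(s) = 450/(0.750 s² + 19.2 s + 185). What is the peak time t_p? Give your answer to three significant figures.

t_p ≈ 0.345 s

Dividing through by 0.750: denominator becomes s² + 25.60 s + 246.7.
So ω_n = √246.7 = 15.7 rad/s and ζ = 25.60/(2·15.7) = 0.815.
ω_d = ω_n√(1−ζ²) = 9.10 rad/s. t_p = π/ω_d = 0.345 s.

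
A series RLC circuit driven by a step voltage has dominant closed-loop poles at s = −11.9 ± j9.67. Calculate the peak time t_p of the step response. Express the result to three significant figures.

t_p ≈ 0.325 s

t_p = π/ω_d with ω_d = 9.67 (the imaginary part), so t_p = 0.325 s.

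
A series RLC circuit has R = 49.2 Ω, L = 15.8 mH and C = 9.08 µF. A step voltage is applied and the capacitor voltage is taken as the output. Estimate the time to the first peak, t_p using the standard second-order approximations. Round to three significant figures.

For a series RLC circuit (capacitor voltage as output), ω_n = 1/√(LC) = 1/√(15.8 mH · 9.08 µF) = 2640 rad/s.
ζ = (R/2)·√(C/L) = (49.2/2)·√(9.08 µF/15.8 mH) = 0.590.
The damped frequency ω_d = ω_n√(1−ζ²) = 2130 rad/s. t_p = π/ω_d = 0.00147 s.

t_p ≈ 0.00147 s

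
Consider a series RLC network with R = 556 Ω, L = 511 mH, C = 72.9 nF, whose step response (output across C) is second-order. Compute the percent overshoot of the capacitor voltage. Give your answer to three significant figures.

For a series RLC circuit (capacitor voltage as output), ω_n = 1/√(LC) = 1/√(511 mH · 72.9 nF) = 5180 rad/s.
ζ = (R/2)·√(C/L) = (556/2)·√(72.9 nF/511 mH) = 0.105.
%OS = 100·exp(−πζ/√(1−ζ²)) = 71.8%.

%OS ≈ 71.8%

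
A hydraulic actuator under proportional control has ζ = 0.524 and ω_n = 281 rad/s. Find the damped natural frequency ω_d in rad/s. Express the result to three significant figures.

ω_d ≈ 239 rad/s

ω_d = ω_n√(1−ζ²) = 281·√0.725 = 239 rad/s.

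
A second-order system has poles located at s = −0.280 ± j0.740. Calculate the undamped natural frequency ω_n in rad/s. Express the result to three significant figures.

ω_n ≈ 0.791 rad/s

|pole| = ω_n = √(0.280² + 0.740²) = 0.791 rad/s; ζ = cos θ = σ/ω_n = 0.354.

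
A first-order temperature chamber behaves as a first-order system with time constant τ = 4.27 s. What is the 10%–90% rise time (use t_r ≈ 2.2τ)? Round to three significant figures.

t_r ≈ 9.39 s

t_r ≈ 2.2τ = 9.39 s.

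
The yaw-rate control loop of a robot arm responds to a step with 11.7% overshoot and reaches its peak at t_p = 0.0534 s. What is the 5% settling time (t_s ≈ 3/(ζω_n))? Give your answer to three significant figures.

The overshoot fixes ζ = −ln(OS)/√(π²+ln²(OS)) = 0.564.
From t_p = π/ω_d, ω_d = π/0.0534 = 58.8 rad/s, so ω_n = ω_d/√(1−ζ²) = 71.2 rad/s.
t_s ≈ 3/(ζω_n) = 3/(0.564·71.2) = 0.0747 s.

t_s ≈ 0.0747 s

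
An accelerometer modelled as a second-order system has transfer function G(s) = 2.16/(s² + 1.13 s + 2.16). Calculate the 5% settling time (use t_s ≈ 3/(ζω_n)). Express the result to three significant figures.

Matching coefficients with s² + 2ζω_n s + ω_n² gives ω_n² = 2.16 ⇒ ω_n = 1.47 rad/s, and ζ = 1.13/(2ω_n) = 0.384.
t_s ≈ 3/(ζω_n) = 3/(0.384·1.47) = 5.31 s.

t_s ≈ 5.31 s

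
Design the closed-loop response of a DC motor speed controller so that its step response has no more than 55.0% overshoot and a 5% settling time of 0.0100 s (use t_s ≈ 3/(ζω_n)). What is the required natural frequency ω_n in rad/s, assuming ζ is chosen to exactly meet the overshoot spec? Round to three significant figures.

ζ = −ln(OS)/√(π² + (ln OS)²). With OS = 0.550, ln OS = −0.5978 and ζ = 0.5978/3.198 = 0.187.
Then ω_n = 3/(ζ t_s) = 3/(0.187 × 0.0100) = 1600 rad/s.

ω_n ≈ 1600 rad/s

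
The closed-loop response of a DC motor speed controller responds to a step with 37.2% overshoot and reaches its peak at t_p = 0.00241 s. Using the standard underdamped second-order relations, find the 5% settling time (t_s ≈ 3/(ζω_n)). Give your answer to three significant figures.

t_s ≈ 0.00731 s

From the overshoot, ζ = −ln(OS)/√(π²+ln²(OS)) = 0.300.
t_p = π/ω_d ⇒ ω_d = 1300 rad/s; then ω_n = ω_d/√(1−ζ²) = 1370 rad/s.
t_s ≈ 3/(ζω_n) = 3/(0.300·1370) = 0.00731 s.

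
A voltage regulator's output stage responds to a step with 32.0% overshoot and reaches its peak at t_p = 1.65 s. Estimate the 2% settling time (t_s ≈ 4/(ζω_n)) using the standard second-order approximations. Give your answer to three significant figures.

From the overshoot, ζ = −ln(OS)/√(π²+ln²(OS)) = 0.341.
t_p = π/ω_d ⇒ ω_d = 1.90 rad/s; then ω_n = ω_d/√(1−ζ²) = 2.03 rad/s.
t_s ≈ 4/(ζω_n) = 4/(0.341·2.03) = 5.79 s.

t_s ≈ 5.79 s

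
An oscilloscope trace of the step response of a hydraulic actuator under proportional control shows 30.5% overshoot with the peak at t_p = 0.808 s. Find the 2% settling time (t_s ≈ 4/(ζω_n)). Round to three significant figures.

t_s ≈ 2.72 s

ζ from %OS: ζ = |ln 0.305|/√(π²+ln²0.305) = 0.354.
From t_p = π/ω_d, ω_d = π/0.808 = 3.89 rad/s, so ω_n = ω_d/√(1−ζ²) = 4.16 rad/s.
t_s ≈ 4/(ζω_n) = 4/(0.354·4.16) = 2.72 s.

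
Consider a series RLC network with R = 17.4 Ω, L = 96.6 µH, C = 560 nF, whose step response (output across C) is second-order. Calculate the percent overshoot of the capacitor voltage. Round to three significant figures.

%OS ≈ 6.22%

For a series RLC circuit (capacitor voltage as output), ω_n = 1/√(LC) = 1/√(96.6 µH · 560 nF) = 136000 rad/s.
ζ = (R/2)·√(C/L) = (17.4/2)·√(560 nF/96.6 µH) = 0.662.
Overshoot: exp(−π·0.662/√(1−0.662²)) = 0.0622, i.e. 6.22%.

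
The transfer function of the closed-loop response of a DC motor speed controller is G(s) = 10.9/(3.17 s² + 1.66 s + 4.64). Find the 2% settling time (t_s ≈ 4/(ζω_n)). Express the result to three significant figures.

t_s ≈ 15.3 s

Dividing through by 3.17: denominator becomes s² + 0.5237 s + 1.464.
So ω_n = √1.464 = 1.21 rad/s and ζ = 0.5237/(2·1.21) = 0.216.
t_s ≈ 4/(ζω_n) = 15.3 s.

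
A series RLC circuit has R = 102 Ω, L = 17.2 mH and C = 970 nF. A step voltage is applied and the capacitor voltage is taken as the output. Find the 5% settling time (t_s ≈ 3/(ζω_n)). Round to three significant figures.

For a series RLC circuit (capacitor voltage as output), ω_n = 1/√(LC) = 1/√(17.2 mH · 970 nF) = 7740 rad/s.
ζ = (R/2)·√(C/L) = (102/2)·√(970 nF/17.2 mH) = 0.383.
t_s ≈ 3/(ζω_n) = 0.00101 s.

t_s ≈ 0.00101 s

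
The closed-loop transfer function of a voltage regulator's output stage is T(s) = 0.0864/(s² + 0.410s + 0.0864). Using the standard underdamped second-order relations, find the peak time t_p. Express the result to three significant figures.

Matching coefficients with s² + 2ζω_n s + ω_n² gives ω_n² = 0.0864 ⇒ ω_n = 0.294 rad/s, and ζ = 0.410/(2ω_n) = 0.697.
ω_d = ω_n√(1−ζ²) = 0.211 rad/s. Then t_p = π/ω_d = 14.9 s.

t_p ≈ 14.9 s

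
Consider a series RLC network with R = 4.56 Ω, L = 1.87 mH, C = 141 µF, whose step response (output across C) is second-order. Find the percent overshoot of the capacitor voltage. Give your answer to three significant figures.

%OS ≈ 8.03%

For a series RLC circuit (capacitor voltage as output), ω_n = 1/√(LC) = 1/√(1.87 mH · 141 µF) = 1950 rad/s.
ζ = (R/2)·√(C/L) = (4.56/2)·√(141 µF/1.87 mH) = 0.626.
Overshoot: exp(−π·0.626/√(1−0.626²)) = 0.0803, i.e. 8.03%.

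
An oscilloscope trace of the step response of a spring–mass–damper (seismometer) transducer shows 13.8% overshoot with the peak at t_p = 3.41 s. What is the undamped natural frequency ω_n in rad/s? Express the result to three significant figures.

ζ from %OS: ζ = |ln 0.138|/√(π²+ln²0.138) = 0.533.
t_p = π/ω_d ⇒ ω_d = 0.921 rad/s; then ω_n = ω_d/√(1−ζ²) = 1.09 rad/s.

ω_n ≈ 1.09 rad/s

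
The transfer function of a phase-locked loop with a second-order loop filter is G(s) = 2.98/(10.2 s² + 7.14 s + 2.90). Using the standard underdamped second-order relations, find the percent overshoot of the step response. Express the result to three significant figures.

%OS ≈ 6.50%

Dividing through by 10.2: denominator becomes s² + 0.7000 s + 0.2843.
So ω_n = √0.2843 = 0.533 rad/s and ζ = 0.7000/(2·0.533) = 0.656.
%OS = 100·exp(−πζ/√(1−ζ²)) = 6.50%.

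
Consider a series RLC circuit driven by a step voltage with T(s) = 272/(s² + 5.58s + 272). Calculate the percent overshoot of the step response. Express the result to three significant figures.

Matching coefficients with s² + 2ζω_n s + ω_n² gives ω_n² = 272 ⇒ ω_n = 16.5 rad/s, and ζ = 5.58/(2ω_n) = 0.169.
%OS = 100·exp(−πζ/√(1−ζ²)) = 58.3%.

%OS ≈ 58.3%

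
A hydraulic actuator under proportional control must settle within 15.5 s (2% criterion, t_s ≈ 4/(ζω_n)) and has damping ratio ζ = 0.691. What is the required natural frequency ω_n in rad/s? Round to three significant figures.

ω_n ≈ 0.373 rad/s

Rearranging t_s ≈ 4/(ζω_n) gives ω_n = 4/(ζ·t_s) = 4/(0.691 × 15.5) = 0.373 rad/s.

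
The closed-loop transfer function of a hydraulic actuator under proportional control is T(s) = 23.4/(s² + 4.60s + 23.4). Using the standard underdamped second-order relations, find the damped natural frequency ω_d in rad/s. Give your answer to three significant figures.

ω_n = √23.4 = 4.84 rad/s; ζ = 4.60/(2·4.84) = 0.475.
ω_d = 4.84·√(1 − 0.475²) = 4.26 rad/s.

ω_d ≈ 4.26 rad/s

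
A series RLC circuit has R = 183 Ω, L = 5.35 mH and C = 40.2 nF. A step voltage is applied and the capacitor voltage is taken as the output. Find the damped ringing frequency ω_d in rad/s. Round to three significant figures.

For a series RLC circuit (capacitor voltage as output), ω_n = 1/√(LC) = 1/√(5.35 mH · 40.2 nF) = 68200 rad/s.
ζ = (R/2)·√(C/L) = (183/2)·√(40.2 nF/5.35 mH) = 0.251.
ω_d = 68200·√(1 − 0.251²) = 66000 rad/s.

ω_d ≈ 66000 rad/s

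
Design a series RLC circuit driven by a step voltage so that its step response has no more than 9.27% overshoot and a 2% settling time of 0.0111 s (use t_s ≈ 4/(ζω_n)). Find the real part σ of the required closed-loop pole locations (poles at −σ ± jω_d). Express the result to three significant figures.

σ ≈ 360

The settling-time spec alone fixes σ = ζω_n = 4/t_s = 4/0.0111 = 360.
(Overshoot then fixes ζ = 0.604 and hence ω_d = σ·√(1−ζ²)/ζ = 476 rad/s.)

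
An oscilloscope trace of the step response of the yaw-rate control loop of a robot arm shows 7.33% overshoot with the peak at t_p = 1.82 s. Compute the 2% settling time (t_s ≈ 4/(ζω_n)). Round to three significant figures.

The overshoot fixes ζ = −ln(OS)/√(π²+ln²(OS)) = 0.639.
t_p = π/ω_d ⇒ ω_d = 1.73 rad/s; then ω_n = ω_d/√(1−ζ²) = 2.25 rad/s.
t_s ≈ 4/(ζω_n) = 4/(0.639·2.25) = 2.79 s.

t_s ≈ 2.79 s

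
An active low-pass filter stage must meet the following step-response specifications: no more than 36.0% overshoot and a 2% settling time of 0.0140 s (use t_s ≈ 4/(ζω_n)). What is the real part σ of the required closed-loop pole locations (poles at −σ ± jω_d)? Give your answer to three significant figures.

σ ≈ 286

The settling-time spec alone fixes σ = ζω_n = 4/t_s = 4/0.0140 = 286.
(Overshoot then fixes ζ = 0.309 and hence ω_d = σ·√(1−ζ²)/ζ = 879 rad/s.)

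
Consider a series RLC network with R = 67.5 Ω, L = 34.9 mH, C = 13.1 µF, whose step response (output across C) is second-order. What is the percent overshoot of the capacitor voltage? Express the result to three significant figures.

%OS ≈ 6.62%

For a series RLC circuit (capacitor voltage as output), ω_n = 1/√(LC) = 1/√(34.9 mH · 13.1 µF) = 1480 rad/s.
ζ = (R/2)·√(C/L) = (67.5/2)·√(13.1 µF/34.9 mH) = 0.654.
Overshoot: exp(−π·0.654/√(1−0.654²)) = 0.0662, i.e. 6.62%.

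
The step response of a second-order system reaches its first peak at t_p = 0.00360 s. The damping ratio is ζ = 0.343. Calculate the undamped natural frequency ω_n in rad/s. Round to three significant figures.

Peak time t_p = π/ω_d, so ω_d = π/t_p = π/0.00360 = 873 rad/s.
ω_n = ω_d/√(1−ζ²) = 873/√0.882 = 929 rad/s.

ω_n ≈ 929 rad/s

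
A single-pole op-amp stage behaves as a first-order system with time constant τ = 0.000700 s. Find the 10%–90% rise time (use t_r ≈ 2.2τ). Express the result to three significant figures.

t_r ≈ 2.2τ = 0.00154 s.

t_r ≈ 0.00154 s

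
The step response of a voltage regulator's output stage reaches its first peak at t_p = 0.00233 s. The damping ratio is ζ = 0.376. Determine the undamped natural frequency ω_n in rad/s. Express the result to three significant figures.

ω_n ≈ 1460 rad/s

Peak time t_p = π/ω_d, so ω_d = π/t_p = π/0.00233 = 1350 rad/s.
ω_n = ω_d/√(1−ζ²) = 1350/√0.859 = 1460 rad/s.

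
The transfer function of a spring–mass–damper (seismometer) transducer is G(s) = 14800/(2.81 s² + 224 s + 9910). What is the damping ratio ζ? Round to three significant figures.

Dividing through by 2.81: denominator becomes s² + 79.72 s + 3527.
So ω_n = √3527 = 59.4 rad/s and ζ = 79.72/(2·59.4) = 0.671.

ζ ≈ 0.671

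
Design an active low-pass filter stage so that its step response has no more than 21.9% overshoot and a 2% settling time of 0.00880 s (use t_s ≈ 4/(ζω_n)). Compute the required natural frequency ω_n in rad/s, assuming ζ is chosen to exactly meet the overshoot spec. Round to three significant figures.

ω_n ≈ 1040 rad/s

Inverting the overshoot relation: ζ = |ln 0.219|/√(π² + ln²0.219) = 0.435.
Then ω_n = 4/(ζ t_s) = 4/(0.435 × 0.00880) = 1040 rad/s.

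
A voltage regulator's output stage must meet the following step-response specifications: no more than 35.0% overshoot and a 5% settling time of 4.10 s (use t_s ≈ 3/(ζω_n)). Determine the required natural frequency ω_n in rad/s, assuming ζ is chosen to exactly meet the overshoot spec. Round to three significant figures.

From %OS = 100·exp(−πζ/√(1−ζ²)), invert to get ζ = −ln(OS)/√(π² + ln²(OS)) with OS = 0.350.
−ln 0.350 = 1.050, so ζ = 1.050/√(π² + 1.102) = 0.317.
From t_s ≈ 3/(ζω_n): ω_n = 3/(ζ·t_s) = 3/(0.317·4.10) = 2.31 rad/s.

ω_n ≈ 2.31 rad/s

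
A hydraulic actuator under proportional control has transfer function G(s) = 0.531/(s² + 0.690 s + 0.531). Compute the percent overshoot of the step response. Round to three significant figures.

%OS ≈ 18.5%

ω_n = √0.531 = 0.729 rad/s; ζ = 0.690/(2·0.729) = 0.473.
Overshoot: exp(−π·0.473/√(1−0.473²)) = 0.185, i.e. 18.5%.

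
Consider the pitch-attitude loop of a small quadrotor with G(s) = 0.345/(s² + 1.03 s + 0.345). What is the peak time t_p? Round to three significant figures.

Matching coefficients with s² + 2ζω_n s + ω_n² gives ω_n² = 0.345 ⇒ ω_n = 0.587 rad/s, and ζ = 1.03/(2ω_n) = 0.877.
The damped frequency ω_d = ω_n√(1−ζ²) = 0.282 rad/s. Then t_p = π/ω_d = 11.1 s.

t_p ≈ 11.1 s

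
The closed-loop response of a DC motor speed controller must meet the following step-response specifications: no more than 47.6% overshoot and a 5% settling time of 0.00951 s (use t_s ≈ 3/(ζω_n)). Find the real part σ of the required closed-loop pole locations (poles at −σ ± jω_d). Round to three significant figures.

The settling-time spec alone fixes σ = ζω_n = 3/t_s = 3/0.00951 = 315.
(Overshoot then fixes ζ = 0.230 and hence ω_d = σ·√(1−ζ²)/ζ = 1340 rad/s.)

σ ≈ 315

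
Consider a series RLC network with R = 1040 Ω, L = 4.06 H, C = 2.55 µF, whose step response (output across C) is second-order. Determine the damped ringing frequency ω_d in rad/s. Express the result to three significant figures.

For a series RLC circuit (capacitor voltage as output), ω_n = 1/√(LC) = 1/√(4.06 H · 2.55 µF) = 311 rad/s.
ζ = (R/2)·√(C/L) = (1040/2)·√(2.55 µF/4.06 H) = 0.412.
ω_d = 311·√(1 − 0.412²) = 283 rad/s.

ω_d ≈ 283 rad/s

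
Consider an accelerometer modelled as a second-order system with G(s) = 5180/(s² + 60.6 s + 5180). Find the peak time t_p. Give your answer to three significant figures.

t_p ≈ 0.0481 s

ω_n = √5180 = 72.0 rad/s; ζ = 60.6/(2·72.0) = 0.421.
The damped frequency ω_d = ω_n√(1−ζ²) = 65.3 rad/s. Then t_p = π/ω_d = 0.0481 s.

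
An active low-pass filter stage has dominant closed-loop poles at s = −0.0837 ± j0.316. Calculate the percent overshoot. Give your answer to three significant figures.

|pole| = ω_n = √(0.0837² + 0.316²) = 0.327 rad/s; ζ = cos θ = σ/ω_n = 0.256.
Overshoot: exp(−π·0.256/√(1−0.256²)) = 0.435, i.e. 43.5%.

%OS ≈ 43.5%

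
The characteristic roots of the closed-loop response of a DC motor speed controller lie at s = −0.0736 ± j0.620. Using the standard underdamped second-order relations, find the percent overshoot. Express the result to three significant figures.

The poles are at −σ ± jω_d with σ = 0.0736 and ω_d = 0.620, so ω_n = √(σ²+ω_d²) = 0.624 rad/s and ζ = σ/ω_n = 0.118.
%OS = 100 e^{−πζ/√(1−ζ²)} with ζ = 0.118 gives 68.9%.

%OS ≈ 68.9%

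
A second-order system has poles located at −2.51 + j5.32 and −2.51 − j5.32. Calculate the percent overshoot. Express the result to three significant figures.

%OS ≈ 22.7%

The poles are at −σ ± jω_d with σ = 2.51 and ω_d = 5.32, so ω_n = √(σ²+ω_d²) = 5.88 rad/s and ζ = σ/ω_n = 0.427.
%OS = 100 e^{−πζ/√(1−ζ²)} with ζ = 0.427 gives 22.7%.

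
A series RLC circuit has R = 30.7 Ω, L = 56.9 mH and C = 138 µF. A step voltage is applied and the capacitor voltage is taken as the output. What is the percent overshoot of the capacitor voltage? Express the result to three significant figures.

For a series RLC circuit (capacitor voltage as output), ω_n = 1/√(LC) = 1/√(56.9 mH · 138 µF) = 357 rad/s.
ζ = (R/2)·√(C/L) = (30.7/2)·√(138 µF/56.9 mH) = 0.756.
%OS = 100·exp(−πζ/√(1−ζ²)) = 2.66%.

%OS ≈ 2.66%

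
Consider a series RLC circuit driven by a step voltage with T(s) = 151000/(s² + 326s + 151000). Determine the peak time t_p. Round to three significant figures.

Matching coefficients with s² + 2ζω_n s + ω_n² gives ω_n² = 151000 ⇒ ω_n = 389 rad/s, and ζ = 326/(2ω_n) = 0.419.
The damped frequency ω_d = ω_n√(1−ζ²) = 353 rad/s. Then t_p = π/ω_d = 0.00891 s.

t_p ≈ 0.00891 s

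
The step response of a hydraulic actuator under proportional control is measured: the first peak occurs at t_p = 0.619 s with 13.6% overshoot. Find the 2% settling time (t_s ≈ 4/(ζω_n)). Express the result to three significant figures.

t_s ≈ 1.24 s

The overshoot fixes ζ = −ln(OS)/√(π²+ln²(OS)) = 0.536.
From t_p = π/ω_d, ω_d = π/0.619 = 5.08 rad/s, so ω_n = ω_d/√(1−ζ²) = 6.01 rad/s.
t_s ≈ 4/(ζω_n) = 4/(0.536·6.01) = 1.24 s.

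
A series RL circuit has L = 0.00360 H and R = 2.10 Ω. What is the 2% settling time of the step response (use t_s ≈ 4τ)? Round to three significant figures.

t_s ≈ 0.00686 s

τ = L/R = 0.00360/2.10 = 0.00171 s.
t_s ≈ 4τ = 0.00686 s.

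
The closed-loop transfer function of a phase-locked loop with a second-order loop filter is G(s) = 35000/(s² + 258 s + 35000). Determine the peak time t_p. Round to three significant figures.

t_p ≈ 0.0232 s

Comparing the denominator to s² + 2ζω_n s + ω_n²: ω_n = √35000 = 187 rad/s, and 2ζω_n = 258 so ζ = 258/(2·187) = 0.690.
The damped frequency ω_d = ω_n√(1−ζ²) = 135 rad/s. Then t_p = π/ω_d = 0.0232 s.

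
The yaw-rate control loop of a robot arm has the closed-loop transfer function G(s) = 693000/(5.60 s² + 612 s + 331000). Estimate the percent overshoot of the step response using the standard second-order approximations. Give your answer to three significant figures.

Dividing through by 5.60: denominator becomes s² + 109.3 s + 59110.
So ω_n = √59110 = 243 rad/s and ζ = 109.3/(2·243) = 0.225.
Overshoot: exp(−π·0.225/√(1−0.225²)) = 0.485, i.e. 48.5%.

%OS ≈ 48.5%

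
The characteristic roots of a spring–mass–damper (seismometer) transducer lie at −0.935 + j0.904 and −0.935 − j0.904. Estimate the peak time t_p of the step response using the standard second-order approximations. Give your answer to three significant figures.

t_p = π/ω_d with ω_d = 0.904 (the imaginary part), so t_p = 3.48 s.

t_p ≈ 3.48 s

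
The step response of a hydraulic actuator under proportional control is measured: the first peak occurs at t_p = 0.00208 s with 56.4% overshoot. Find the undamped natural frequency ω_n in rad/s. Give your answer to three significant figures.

ω_n ≈ 1540 rad/s

ζ from %OS: ζ = |ln 0.564|/√(π²+ln²0.564) = 0.179.
t_p = π/ω_d ⇒ ω_d = 1510 rad/s; then ω_n = ω_d/√(1−ζ²) = 1540 rad/s.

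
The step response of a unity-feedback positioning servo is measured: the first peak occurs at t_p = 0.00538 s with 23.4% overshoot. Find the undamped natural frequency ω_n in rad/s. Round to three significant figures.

ζ from %OS: ζ = |ln 0.234|/√(π²+ln²0.234) = 0.420.
t_p = π/ω_d ⇒ ω_d = 584 rad/s; then ω_n = ω_d/√(1−ζ²) = 643 rad/s.

ω_n ≈ 643 rad/s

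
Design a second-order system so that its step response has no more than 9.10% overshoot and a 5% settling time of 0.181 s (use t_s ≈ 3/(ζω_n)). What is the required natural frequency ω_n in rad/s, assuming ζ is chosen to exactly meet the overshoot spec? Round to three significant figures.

ζ = −ln(OS)/√(π² + (ln OS)²). With OS = 0.0910, ln OS = −2.397 and ζ = 2.397/3.952 = 0.607.
From t_s ≈ 3/(ζω_n): ω_n = 3/(ζ·t_s) = 3/(0.607·0.181) = 27.3 rad/s.

ω_n ≈ 27.3 rad/s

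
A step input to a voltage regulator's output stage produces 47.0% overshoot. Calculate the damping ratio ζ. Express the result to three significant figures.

Inverting the overshoot relation: ζ = |ln 0.470|/√(π² + ln²0.470) = 0.234.

ζ ≈ 0.234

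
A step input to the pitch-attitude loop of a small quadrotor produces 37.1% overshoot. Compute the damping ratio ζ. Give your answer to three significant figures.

ζ = −ln(OS)/√(π² + (ln OS)²). With OS = 0.371, ln OS = −0.9916 and ζ = 0.9916/3.294 = 0.301.

ζ ≈ 0.301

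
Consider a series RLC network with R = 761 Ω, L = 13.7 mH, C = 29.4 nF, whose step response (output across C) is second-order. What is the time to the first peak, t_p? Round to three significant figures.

For a series RLC circuit (capacitor voltage as output), ω_n = 1/√(LC) = 1/√(13.7 mH · 29.4 nF) = 49800 rad/s.
ζ = (R/2)·√(C/L) = (761/2)·√(29.4 nF/13.7 mH) = 0.557.
ω_d = 49800·√(1 − 0.557²) = 41400 rad/s. t_p = π/ω_d = 0.0000759 s.

t_p ≈ 0.0000759 s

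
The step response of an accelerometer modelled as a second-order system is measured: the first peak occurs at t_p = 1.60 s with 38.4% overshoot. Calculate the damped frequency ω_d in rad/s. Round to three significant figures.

t_p = π/ω_d, so ω_d = π/1.60 = 1.96 rad/s.

ω_d ≈ 1.96 rad/s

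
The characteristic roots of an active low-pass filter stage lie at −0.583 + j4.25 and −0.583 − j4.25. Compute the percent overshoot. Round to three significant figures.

With σ = 0.583, ω_d = 4.25: ω_n = √(σ²+ω_d²) = 4.29 rad/s, ζ = σ/ω_n = 0.136.
Overshoot: exp(−π·0.136/√(1−0.136²)) = 0.650, i.e. 65.0%.

%OS ≈ 65.0%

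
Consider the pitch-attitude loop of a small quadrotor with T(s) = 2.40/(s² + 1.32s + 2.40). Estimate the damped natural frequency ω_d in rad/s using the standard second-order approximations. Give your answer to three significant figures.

ω_n = √2.40 = 1.55 rad/s; ζ = 1.32/(2·1.55) = 0.426.
ω_d = ω_n√(1−ζ²) = 1.40 rad/s.

ω_d ≈ 1.40 rad/s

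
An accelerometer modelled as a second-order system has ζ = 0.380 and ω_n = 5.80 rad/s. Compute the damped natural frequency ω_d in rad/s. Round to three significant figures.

ω_d ≈ 5.36 rad/s

ω_d = ω_n√(1−ζ²) = 5.80·√0.856 = 5.36 rad/s.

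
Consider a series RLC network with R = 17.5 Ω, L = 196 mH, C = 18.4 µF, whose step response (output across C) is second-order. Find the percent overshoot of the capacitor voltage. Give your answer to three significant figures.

For a series RLC circuit (capacitor voltage as output), ω_n = 1/√(LC) = 1/√(196 mH · 18.4 µF) = 527 rad/s.
ζ = (R/2)·√(C/L) = (17.5/2)·√(18.4 µF/196 mH) = 0.0848.
Overshoot: exp(−π·0.0848/√(1−0.0848²)) = 0.765, i.e. 76.5%.

%OS ≈ 76.5%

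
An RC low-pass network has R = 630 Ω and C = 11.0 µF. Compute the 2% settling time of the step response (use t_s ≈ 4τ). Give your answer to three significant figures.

t_s ≈ 0.0277 s

τ = RC = 630 × 11.0 µF = 0.00693 s.
t_s ≈ 4τ = 0.0277 s.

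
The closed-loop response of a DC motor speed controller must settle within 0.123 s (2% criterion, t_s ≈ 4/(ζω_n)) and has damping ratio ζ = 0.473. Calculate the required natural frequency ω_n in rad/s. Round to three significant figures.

Rearranging t_s ≈ 4/(ζω_n) gives ω_n = 4/(ζ·t_s) = 4/(0.473 × 0.123) = 68.8 rad/s.

ω_n ≈ 68.8 rad/s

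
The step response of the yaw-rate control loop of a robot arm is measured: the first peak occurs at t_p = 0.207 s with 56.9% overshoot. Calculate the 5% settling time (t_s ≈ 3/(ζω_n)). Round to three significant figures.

The overshoot fixes ζ = −ln(OS)/√(π²+ln²(OS)) = 0.177.
From t_p = π/ω_d, ω_d = π/0.207 = 15.2 rad/s, so ω_n = ω_d/√(1−ζ²) = 15.4 rad/s.
t_s ≈ 3/(ζω_n) = 3/(0.177·15.4) = 1.10 s.

t_s ≈ 1.10 s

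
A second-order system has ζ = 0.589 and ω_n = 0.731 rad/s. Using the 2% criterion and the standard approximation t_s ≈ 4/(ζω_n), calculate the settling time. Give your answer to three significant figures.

t_s ≈ 9.29 s

t_s ≈ 4/(ζω_n) = 4/(0.589 × 0.731) = 9.29 s.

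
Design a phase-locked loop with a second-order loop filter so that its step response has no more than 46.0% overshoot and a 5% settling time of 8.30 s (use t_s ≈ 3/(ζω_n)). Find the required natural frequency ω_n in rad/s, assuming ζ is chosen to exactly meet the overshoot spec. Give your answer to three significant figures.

From %OS = 100·exp(−πζ/√(1−ζ²)), invert to get ζ = −ln(OS)/√(π² + ln²(OS)) with OS = 0.460.
−ln 0.460 = 0.7765, so ζ = 0.7765/√(π² + 0.6030) = 0.240.
Then ω_n = 3/(ζ t_s) = 3/(0.240 × 8.30) = 1.51 rad/s.

ω_n ≈ 1.51 rad/s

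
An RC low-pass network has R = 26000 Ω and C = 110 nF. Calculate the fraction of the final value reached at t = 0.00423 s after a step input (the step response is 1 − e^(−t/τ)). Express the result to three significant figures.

τ = RC = 26000 × 110 nF = 0.00286 s.
y(t)/y_∞ = 1 − e^(−t/τ) = 1 − e^(−0.00423/0.00286) = 1 − e^(−1.48) = 0.772.

y/y_∞ ≈ 0.772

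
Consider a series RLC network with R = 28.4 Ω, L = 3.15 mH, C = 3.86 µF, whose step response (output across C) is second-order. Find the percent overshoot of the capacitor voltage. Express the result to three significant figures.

%OS ≈ 16.5%

For a series RLC circuit (capacitor voltage as output), ω_n = 1/√(LC) = 1/√(3.15 mH · 3.86 µF) = 9070 rad/s.
ζ = (R/2)·√(C/L) = (28.4/2)·√(3.86 µF/3.15 mH) = 0.497.
%OS = 100·exp(−πζ/√(1−ζ²)) = 16.5%.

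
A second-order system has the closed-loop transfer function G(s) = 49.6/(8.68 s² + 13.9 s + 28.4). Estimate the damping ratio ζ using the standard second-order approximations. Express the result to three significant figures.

Dividing through by 8.68: denominator becomes s² + 1.601 s + 3.272.
So ω_n = √3.272 = 1.81 rad/s and ζ = 1.601/(2·1.81) = 0.443.

ζ ≈ 0.443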